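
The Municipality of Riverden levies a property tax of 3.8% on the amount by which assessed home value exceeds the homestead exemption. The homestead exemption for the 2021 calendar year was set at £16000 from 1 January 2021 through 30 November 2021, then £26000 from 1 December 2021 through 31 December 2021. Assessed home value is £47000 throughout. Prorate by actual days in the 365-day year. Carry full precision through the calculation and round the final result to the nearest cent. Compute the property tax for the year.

£1145.73

1 January – 30 November 2021: 334 days, exemption £16000 → (£47000 − £16000) × 3.8% × 334/365 = £1077.9507
1 December – 31 December 2021: 31 days, exemption £26000 → (£47000 − £26000) × 3.8% × 31/365 = £67.7753
Total = £1145.7260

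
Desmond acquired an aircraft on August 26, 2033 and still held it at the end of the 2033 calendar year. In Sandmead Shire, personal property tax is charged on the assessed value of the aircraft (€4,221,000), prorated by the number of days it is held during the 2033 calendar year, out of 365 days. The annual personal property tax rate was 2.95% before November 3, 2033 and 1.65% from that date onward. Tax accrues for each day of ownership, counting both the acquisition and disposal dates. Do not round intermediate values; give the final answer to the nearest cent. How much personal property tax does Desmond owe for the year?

August 26 – November 2, 2033: 69 days at 2.95% → €4,221,000 × 2.95% × 69/365 = €23,539.3027
November 3 – December 31, 2033: 59 days at 1.65% → €4,221,000 × 1.65% × 59/365 = €11,257.9274
Total = €34,797.2301

€34,797.23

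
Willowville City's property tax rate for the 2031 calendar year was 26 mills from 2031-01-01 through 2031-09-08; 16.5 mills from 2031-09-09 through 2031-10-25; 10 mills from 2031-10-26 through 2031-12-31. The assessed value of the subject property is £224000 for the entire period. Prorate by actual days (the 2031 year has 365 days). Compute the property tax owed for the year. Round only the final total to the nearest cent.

£4892.10

2031-01-01 to 2031-09-08: 251 days at 26 mills → £224000 × 2.6% × 251/365 = £4004.9973
2031-09-09 to 2031-10-25: 47 days at 16.5 mills → £224000 × 1.65% × 47/365 = £475.9233
2031-10-26 to 2031-12-31: 67 days at 10 mills → £224000 × 1% × 67/365 = £411.1781
Total = £4892.0986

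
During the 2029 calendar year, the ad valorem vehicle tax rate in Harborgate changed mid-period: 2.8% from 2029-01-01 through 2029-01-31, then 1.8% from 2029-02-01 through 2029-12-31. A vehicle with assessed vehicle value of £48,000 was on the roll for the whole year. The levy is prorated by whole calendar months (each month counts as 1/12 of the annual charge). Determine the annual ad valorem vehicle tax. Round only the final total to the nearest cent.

£904.00

2029-01-01 to 2029-01-31: 1 month at 2.8% → £48,000 × 2.8% × 1/12 = £112.0000
2029-02-01 to 2029-12-31: 11 months at 1.8% → £48,000 × 1.8% × 11/12 = £792.0000
Total = £904.0000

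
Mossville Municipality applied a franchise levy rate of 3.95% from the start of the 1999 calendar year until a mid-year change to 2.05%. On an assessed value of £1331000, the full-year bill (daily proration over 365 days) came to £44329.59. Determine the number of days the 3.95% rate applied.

Let d = days at the first rate; then 365 − d days at the second rate.
£1331000 × [3.95%·d + 2.05%·(365−d)] / 365 = £44329.59
Solving gives d = 246, so the new rate took effect on 4 Sep 1999.

246 days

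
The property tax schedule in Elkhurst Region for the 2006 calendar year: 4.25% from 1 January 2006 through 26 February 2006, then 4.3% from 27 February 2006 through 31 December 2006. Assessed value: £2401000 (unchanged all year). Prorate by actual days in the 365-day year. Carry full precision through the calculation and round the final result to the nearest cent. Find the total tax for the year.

1 January – 26 February 2006: 57 days at 4.25% → £2401000 × 4.25% × 57/365 = £15935.4041
27 February – 31 December 2006: 308 days at 4.3% → £2401000 × 4.3% × 308/365 = £87120.1205
Total = £103055.5247

£103055.52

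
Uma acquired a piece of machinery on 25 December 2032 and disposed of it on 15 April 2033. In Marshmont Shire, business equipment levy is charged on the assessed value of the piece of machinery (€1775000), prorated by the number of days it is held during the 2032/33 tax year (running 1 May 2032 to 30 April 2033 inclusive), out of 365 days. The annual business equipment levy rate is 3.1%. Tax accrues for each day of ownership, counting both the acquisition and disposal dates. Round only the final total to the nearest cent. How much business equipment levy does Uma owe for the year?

Days held (25 December 2032 – 15 April 2033): 112 out of 365
Tax = €1775000 × 3.1% × 112/365 = €16884.3836

€16884.38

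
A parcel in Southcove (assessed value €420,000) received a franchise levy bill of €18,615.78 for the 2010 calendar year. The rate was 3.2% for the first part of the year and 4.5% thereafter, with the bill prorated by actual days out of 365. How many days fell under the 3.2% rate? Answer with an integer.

19 days

Let d = days at the first rate; then 365 − d days at the second rate.
€420,000 × [3.2%·d + 4.5%·(365−d)] / 365 = €18,615.78
Solving gives d = 19, so the new rate took effect on January 20, 2010.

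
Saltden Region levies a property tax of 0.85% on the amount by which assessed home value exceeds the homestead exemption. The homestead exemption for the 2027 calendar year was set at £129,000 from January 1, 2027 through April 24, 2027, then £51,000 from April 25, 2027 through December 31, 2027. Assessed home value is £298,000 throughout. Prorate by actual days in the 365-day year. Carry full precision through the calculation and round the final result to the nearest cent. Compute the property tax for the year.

January 1 – April 24, 2027: 114 days, exemption £129,000 → (£298,000 − £129,000) × 0.85% × 114/365 = £448.6603
April 25 – December 31, 2027: 251 days, exemption £51,000 → (£298,000 − £51,000) × 0.85% × 251/365 = £1,443.7658
Total = £1,892.4260

£1,892.43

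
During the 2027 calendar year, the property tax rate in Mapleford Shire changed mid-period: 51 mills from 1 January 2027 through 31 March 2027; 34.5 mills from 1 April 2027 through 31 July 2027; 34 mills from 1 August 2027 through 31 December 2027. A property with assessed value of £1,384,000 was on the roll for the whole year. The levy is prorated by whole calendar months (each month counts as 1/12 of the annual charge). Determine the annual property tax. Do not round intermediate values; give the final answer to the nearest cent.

£53,168.67

1 January – 31 March 2027: 3 months at 51 mills → £1,384,000 × 5.1% × 3/12 = £17,646.0000
1 April – 31 July 2027: 4 months at 34.5 mills → £1,384,000 × 3.45% × 4/12 = £15,916.0000
1 August – 31 December 2027: 5 months at 34 mills → £1,384,000 × 3.4% × 5/12 = £19,606.6667
Total = £53,168.6667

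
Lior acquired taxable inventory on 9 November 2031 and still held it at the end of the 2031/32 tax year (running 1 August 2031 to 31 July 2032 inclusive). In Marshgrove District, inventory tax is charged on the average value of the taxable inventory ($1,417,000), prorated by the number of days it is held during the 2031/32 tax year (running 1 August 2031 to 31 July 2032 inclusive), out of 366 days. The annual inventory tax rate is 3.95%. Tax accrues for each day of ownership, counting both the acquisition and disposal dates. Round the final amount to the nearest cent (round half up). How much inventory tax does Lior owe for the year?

$40,678.74

Days held (9 November 2031 – 31 July 2032): 266 out of 366
Tax = $1,417,000 × 3.95% × 266/366 = $40,678.7404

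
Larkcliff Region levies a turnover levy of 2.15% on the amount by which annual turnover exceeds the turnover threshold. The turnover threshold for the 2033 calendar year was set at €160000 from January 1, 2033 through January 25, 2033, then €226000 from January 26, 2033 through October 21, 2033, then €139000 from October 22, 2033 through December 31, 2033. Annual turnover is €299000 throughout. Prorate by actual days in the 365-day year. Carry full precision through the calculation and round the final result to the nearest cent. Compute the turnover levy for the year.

€2030.54

January 1 – January 25, 2033: 25 days, exemption €160000 → (€299000 − €160000) × 2.15% × 25/365 = €204.6918
January 26 – October 21, 2033: 269 days, exemption €226000 → (€299000 − €226000) × 2.15% × 269/365 = €1156.7000
October 22 – December 31, 2033: 71 days, exemption €139000 → (€299000 − €139000) × 2.15% × 71/365 = €669.1507
Total = €2030.5425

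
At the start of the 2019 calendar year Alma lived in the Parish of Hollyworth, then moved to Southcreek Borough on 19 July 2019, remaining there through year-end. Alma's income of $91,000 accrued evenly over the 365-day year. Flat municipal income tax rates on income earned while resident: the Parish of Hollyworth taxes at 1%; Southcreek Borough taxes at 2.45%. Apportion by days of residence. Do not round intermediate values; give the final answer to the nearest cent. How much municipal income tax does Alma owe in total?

The Parish of Hollyworth, 1 January – 18 July 2019: 199 days → $91,000 × 1% × 199/365 = $496.1370
Southcreek Borough, 19 July – 31 December 2019: 166 days → $91,000 × 2.45% × 166/365 = $1,013.9644
Total = $1,510.1014

$1,510.10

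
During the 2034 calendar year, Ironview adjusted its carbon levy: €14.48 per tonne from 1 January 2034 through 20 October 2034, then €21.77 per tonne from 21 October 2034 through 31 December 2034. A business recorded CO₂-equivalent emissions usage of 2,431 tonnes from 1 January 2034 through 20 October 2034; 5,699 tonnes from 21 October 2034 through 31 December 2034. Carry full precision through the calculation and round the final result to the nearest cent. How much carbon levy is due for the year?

€159,268.11

1 January – 20 October 2034: 2,431 tonnes at €14.48/tonne → €35,200.88
21 October – 31 December 2034: 5,699 tonnes at €21.77/tonne → €124,067.23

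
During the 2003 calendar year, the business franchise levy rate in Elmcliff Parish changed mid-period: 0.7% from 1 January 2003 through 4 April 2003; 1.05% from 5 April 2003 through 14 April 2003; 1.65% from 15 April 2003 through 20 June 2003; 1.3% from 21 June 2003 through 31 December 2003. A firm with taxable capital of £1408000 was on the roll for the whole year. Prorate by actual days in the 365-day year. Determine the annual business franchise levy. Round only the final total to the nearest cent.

1 January – 4 April 2003: 94 days at 0.7% → £1408000 × 0.7% × 94/365 = £2538.2575
5 April – 14 April 2003: 10 days at 1.05% → £1408000 × 1.05% × 10/365 = £405.0411
15 April – 20 June 2003: 67 days at 1.65% → £1408000 × 1.65% × 67/365 = £4264.5041
21 June – 31 December 2003: 194 days at 1.3% → £1408000 × 1.3% × 194/365 = £9728.7014
Total = £16936.5041

£16936.50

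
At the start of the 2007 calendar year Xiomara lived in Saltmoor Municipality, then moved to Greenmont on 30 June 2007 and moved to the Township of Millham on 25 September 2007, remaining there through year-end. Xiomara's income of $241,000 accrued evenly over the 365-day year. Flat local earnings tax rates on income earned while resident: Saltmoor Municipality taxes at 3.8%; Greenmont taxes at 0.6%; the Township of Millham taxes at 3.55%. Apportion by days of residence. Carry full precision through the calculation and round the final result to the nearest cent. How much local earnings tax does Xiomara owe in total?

Saltmoor Municipality, 1 January – 29 June 2007: 180 days → $241,000 × 3.8% × 180/365 = $4,516.2740
Greenmont, 30 June – 24 September 2007: 87 days → $241,000 × 0.6% × 87/365 = $344.6630
The Township of Millham, 25 September – 31 December 2007: 98 days → $241,000 × 3.55% × 98/365 = $2,297.0932
Total = $7,158.0301

$7,158.03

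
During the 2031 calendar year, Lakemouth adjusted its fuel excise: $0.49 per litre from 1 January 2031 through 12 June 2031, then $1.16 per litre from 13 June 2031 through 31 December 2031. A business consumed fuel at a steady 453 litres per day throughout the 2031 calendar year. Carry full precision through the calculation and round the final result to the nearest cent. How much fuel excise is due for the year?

1 January – 12 June 2031: 163 days × 453 litres/day = 73,839 litres at $0.49/litre → $36,181.11
13 June – 31 December 2031: 202 days × 453 litres/day = 91,506 litres at $1.16/litre → $106,146.96

$142,328.07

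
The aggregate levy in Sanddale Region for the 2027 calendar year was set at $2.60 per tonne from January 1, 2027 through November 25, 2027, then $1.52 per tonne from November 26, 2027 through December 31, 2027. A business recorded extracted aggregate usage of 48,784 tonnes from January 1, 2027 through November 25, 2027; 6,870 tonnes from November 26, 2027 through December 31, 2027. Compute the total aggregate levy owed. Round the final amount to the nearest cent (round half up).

January 1 – November 25, 2027: 48,784 tonnes at $2.60/tonne → $126838.40
November 26 – December 31, 2027: 6,870 tonnes at $1.52/tonne → $10442.40

$137280.80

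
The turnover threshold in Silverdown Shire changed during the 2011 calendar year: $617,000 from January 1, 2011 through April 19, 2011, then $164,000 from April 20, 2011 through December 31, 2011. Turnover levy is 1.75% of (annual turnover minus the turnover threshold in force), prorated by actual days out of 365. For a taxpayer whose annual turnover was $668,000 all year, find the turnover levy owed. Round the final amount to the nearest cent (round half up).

$6,452.61

January 1 – April 19, 2011: 109 days, exemption $617,000 → ($668,000 − $617,000) × 1.75% × 109/365 = $266.5274
April 20 – December 31, 2011: 256 days, exemption $164,000 → ($668,000 − $164,000) × 1.75% × 256/365 = $6,186.0822
Total = $6,452.6096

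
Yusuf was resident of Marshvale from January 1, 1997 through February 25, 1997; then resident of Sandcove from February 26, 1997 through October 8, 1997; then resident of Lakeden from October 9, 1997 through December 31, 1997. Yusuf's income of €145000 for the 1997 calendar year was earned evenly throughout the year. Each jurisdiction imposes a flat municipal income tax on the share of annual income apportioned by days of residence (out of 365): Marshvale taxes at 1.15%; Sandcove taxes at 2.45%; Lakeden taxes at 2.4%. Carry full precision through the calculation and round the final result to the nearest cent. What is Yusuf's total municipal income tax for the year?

Marshvale, January 1 – February 25, 1997: 56 days → €145000 × 1.15% × 56/365 = €255.8356
Sandcove, February 26 – October 8, 1997: 225 days → €145000 × 2.45% × 225/365 = €2189.8973
Lakeden, October 9 – December 31, 1997: 84 days → €145000 × 2.4% × 84/365 = €800.8767
Total = €3246.6096

€3246.61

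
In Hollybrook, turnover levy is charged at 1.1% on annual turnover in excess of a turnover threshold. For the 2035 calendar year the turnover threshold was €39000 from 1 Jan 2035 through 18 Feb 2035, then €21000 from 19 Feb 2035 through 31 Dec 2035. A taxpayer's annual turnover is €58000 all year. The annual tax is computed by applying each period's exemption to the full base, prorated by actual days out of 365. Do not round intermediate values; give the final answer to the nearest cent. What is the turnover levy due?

1 Jan – 18 Feb 2035: 49 days, exemption €39000 → (€58000 − €39000) × 1.1% × 49/365 = €28.0575
19 Feb – 31 Dec 2035: 316 days, exemption €21000 → (€58000 − €21000) × 1.1% × 316/365 = €352.3616
Total = €380.4192

€380.42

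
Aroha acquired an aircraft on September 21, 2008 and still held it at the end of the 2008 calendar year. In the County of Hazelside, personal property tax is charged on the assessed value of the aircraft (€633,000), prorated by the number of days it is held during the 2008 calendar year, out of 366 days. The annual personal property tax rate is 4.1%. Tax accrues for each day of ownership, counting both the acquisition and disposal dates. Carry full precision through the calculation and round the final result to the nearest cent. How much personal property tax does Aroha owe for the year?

Days held (September 21 – December 31, 2008): 102 out of 366
Tax = €633,000 × 4.1% × 102/366 = €7,232.8033

€7,232.80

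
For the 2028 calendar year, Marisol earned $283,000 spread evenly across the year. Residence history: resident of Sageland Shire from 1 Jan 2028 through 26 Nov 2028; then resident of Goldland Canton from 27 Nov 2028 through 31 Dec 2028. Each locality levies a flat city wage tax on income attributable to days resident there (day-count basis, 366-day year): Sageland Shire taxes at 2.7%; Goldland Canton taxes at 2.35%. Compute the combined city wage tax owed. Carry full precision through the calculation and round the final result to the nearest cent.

Sageland Shire, 1 Jan – 26 Nov 2028: 331 days → $283,000 × 2.7% × 331/366 = $6,910.3033
Goldland Canton, 27 Nov – 31 Dec 2028: 35 days → $283,000 × 2.35% × 35/366 = $635.9768
Total = $7,546.2801

$7,546.28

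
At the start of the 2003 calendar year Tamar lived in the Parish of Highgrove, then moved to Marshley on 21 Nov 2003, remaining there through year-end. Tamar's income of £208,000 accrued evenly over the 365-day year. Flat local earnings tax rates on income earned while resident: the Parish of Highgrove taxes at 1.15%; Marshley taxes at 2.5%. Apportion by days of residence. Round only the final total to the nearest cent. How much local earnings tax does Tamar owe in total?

The Parish of Highgrove, 1 Jan – 20 Nov 2003: 324 days → £208,000 × 1.15% × 324/365 = £2,123.3096
Marshley, 21 Nov – 31 Dec 2003: 41 days → £208,000 × 2.5% × 41/365 = £584.1096
Total = £2,707.4192

£2,707.42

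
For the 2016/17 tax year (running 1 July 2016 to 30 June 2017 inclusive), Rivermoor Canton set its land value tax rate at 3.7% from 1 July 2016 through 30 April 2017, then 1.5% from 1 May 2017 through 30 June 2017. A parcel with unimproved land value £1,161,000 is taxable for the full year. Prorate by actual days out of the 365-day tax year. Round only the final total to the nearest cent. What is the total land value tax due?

1 July 2016 – 30 April 2017: 304 days at 3.7% → £1,161,000 × 3.7% × 304/365 = £35,777.8849
1 May – 30 June 2017: 61 days at 1.5% → £1,161,000 × 1.5% × 61/365 = £2,910.4521
Total = £38,688.3370

£38,688.34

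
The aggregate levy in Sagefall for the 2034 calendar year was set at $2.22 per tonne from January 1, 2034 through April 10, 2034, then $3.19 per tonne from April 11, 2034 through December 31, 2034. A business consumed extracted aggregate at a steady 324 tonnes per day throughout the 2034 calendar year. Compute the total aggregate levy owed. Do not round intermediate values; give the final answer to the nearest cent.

$345,821.40

January 1 – April 10, 2034: 100 days × 324 tonnes/day = 32,400 tonnes at $2.22/tonne → $71,928.00
April 11 – December 31, 2034: 265 days × 324 tonnes/day = 85,860 tonnes at $3.19/tonne → $273,893.40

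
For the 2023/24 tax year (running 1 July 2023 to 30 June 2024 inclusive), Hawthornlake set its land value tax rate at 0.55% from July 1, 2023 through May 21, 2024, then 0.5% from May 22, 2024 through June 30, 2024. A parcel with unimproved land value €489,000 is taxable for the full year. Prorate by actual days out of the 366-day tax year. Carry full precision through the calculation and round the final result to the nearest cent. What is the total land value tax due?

July 1, 2023 – May 21, 2024: 326 days at 0.55% → €489,000 × 0.55% × 326/366 = €2,395.5656
May 22 – June 30, 2024: 40 days at 0.5% → €489,000 × 0.5% × 40/366 = €267.2131
Total = €2,662.7787

€2,662.78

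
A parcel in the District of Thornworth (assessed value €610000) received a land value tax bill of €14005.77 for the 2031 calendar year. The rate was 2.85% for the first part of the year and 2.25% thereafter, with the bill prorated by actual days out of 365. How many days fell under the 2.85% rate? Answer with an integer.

Let d = days at the first rate; then 365 − d days at the second rate.
€610000 × [2.85%·d + 2.25%·(365−d)] / 365 = €14005.77
Solving gives d = 28, so the new rate took effect on January 29, 2031.

28 days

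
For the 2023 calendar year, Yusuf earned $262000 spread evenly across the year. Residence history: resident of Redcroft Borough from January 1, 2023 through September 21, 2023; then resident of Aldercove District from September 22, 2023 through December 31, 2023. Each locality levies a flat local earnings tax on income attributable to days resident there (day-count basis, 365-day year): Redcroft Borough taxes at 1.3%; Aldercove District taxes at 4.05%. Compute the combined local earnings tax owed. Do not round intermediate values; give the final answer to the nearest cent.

$5399.71

Redcroft Borough, January 1 – September 21, 2023: 264 days → $262000 × 1.3% × 264/365 = $2463.5178
Aldercove District, September 22 – December 31, 2023: 101 days → $262000 × 4.05% × 101/365 = $2936.1945
Total = $5399.7123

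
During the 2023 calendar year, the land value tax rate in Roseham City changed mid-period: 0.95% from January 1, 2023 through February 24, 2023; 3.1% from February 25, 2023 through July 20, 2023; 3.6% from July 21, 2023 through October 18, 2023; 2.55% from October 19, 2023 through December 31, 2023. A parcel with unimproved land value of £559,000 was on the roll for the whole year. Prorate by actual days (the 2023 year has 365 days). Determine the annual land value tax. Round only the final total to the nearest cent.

January 1 – February 24, 2023: 55 days at 0.95% → £559,000 × 0.95% × 55/365 = £800.2123
February 25 – July 20, 2023: 146 days at 3.1% → £559,000 × 3.1% × 146/365 = £6,931.6000
July 21 – October 18, 2023: 90 days at 3.6% → £559,000 × 3.6% × 90/365 = £4,962.0822
October 19 – December 31, 2023: 74 days at 2.55% → £559,000 × 2.55% × 74/365 = £2,889.9534
Total = £15,583.8479

£15,583.85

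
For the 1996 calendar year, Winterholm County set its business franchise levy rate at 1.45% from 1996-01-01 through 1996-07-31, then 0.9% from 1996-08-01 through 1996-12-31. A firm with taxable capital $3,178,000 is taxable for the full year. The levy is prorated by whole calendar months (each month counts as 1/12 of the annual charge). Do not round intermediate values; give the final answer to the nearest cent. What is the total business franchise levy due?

$38,798.08

1996-01-01 to 1996-07-31: 7 months at 1.45% → $3,178,000 × 1.45% × 7/12 = $26,880.5833
1996-08-01 to 1996-12-31: 5 months at 0.9% → $3,178,000 × 0.9% × 5/12 = $11,917.5000
Total = $38,798.0833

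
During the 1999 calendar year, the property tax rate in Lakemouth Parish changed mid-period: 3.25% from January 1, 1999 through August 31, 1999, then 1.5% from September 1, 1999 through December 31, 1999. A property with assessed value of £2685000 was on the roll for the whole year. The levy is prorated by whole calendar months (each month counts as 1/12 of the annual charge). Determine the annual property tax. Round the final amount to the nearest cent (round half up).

January 1 – August 31, 1999: 8 months at 3.25% → £2685000 × 3.25% × 8/12 = £58175.0000
September 1 – December 31, 1999: 4 months at 1.5% → £2685000 × 1.5% × 4/12 = £13425.0000
Total = £71600.0000

£71600.00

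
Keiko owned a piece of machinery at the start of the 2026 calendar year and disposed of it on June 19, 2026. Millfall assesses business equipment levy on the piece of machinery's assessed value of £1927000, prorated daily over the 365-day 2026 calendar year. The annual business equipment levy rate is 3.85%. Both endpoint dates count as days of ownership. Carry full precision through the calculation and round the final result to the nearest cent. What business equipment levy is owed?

£34554.01

Days held (January 1 – June 19, 2026): 170 out of 365
Tax = £1927000 × 3.85% × 170/365 = £34554.0137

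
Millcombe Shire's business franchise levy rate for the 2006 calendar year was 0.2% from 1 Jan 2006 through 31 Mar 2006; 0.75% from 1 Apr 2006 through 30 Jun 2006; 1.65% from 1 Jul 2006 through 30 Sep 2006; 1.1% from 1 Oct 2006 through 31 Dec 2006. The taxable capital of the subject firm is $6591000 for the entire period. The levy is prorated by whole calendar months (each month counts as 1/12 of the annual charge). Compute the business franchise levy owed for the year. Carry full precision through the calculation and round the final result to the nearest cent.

1 Jan – 31 Mar 2006: 3 months at 0.2% → $6591000 × 0.2% × 3/12 = $3295.5000
1 Apr – 30 Jun 2006: 3 months at 0.75% → $6591000 × 0.75% × 3/12 = $12358.1250
1 Jul – 30 Sep 2006: 3 months at 1.65% → $6591000 × 1.65% × 3/12 = $27187.8750
1 Oct – 31 Dec 2006: 3 months at 1.1% → $6591000 × 1.1% × 3/12 = $18125.2500
Total = $60966.7500

$60966.75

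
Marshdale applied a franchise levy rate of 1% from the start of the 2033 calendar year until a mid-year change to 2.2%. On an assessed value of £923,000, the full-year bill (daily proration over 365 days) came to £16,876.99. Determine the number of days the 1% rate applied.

113 days

Let d = days at the first rate; then 365 − d days at the second rate.
£923,000 × [1%·d + 2.2%·(365−d)] / 365 = £16,876.99
Solving gives d = 113, so the new rate took effect on April 24, 2033.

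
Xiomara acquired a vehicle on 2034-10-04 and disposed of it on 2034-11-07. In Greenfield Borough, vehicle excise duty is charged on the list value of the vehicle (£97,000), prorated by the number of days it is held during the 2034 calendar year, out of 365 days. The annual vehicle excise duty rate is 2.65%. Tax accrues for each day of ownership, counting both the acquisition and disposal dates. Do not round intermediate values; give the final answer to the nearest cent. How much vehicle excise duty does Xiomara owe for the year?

£246.49

Days held (2034-10-04 to 2034-11-07): 35 out of 365
Tax = £97,000 × 2.65% × 35/365 = £246.4863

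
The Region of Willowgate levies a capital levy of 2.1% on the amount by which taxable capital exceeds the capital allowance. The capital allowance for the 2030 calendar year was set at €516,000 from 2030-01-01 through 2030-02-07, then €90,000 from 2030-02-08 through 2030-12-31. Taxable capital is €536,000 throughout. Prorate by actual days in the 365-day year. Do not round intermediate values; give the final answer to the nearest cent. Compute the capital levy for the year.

2030-01-01 to 2030-02-07: 38 days, exemption €516,000 → (€536,000 − €516,000) × 2.1% × 38/365 = €43.7260
2030-02-08 to 2030-12-31: 327 days, exemption €90,000 → (€536,000 − €90,000) × 2.1% × 327/365 = €8,390.9096
Total = €8,434.6356

€8,434.64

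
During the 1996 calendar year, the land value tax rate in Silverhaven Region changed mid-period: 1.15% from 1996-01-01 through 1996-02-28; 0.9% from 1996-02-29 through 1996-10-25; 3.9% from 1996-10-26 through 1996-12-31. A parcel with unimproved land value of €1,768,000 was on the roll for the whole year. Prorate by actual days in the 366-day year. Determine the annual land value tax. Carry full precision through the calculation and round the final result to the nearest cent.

1996-01-01 to 1996-02-28: 59 days at 1.15% → €1,768,000 × 1.15% × 59/366 = €3,277.5628
1996-02-29 to 1996-10-25: 240 days at 0.9% → €1,768,000 × 0.9% × 240/366 = €10,434.0984
1996-10-26 to 1996-12-31: 67 days at 3.9% → €1,768,000 × 3.9% × 67/366 = €12,622.3607
Total = €26,334.0219

€26,334.02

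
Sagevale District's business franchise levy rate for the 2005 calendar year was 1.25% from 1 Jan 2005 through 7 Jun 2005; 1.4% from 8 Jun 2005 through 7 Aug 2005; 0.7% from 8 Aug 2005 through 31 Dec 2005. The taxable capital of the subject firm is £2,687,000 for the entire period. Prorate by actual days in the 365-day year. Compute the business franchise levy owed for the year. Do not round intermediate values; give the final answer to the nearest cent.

£28,349.69

1 Jan – 7 Jun 2005: 158 days at 1.25% → £2,687,000 × 1.25% × 158/365 = £14,539.2466
8 Jun – 7 Aug 2005: 61 days at 1.4% → £2,687,000 × 1.4% × 61/365 = £6,286.8438
8 Aug – 31 Dec 2005: 146 days at 0.7% → £2,687,000 × 0.7% × 146/365 = £7,523.6000
Total = £28,349.6904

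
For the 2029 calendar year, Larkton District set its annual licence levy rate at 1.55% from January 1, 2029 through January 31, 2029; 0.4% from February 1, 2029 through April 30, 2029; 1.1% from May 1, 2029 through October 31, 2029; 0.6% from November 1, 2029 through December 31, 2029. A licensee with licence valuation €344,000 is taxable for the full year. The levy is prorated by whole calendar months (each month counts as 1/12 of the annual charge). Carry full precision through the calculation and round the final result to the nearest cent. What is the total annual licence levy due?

January 1 – January 31, 2029: 1 month at 1.55% → €344,000 × 1.55% × 1/12 = €444.3333
February 1 – April 30, 2029: 3 months at 0.4% → €344,000 × 0.4% × 3/12 = €344.0000
May 1 – October 31, 2029: 6 months at 1.1% → €344,000 × 1.1% × 6/12 = €1,892.0000
November 1 – December 31, 2029: 2 months at 0.6% → €344,000 × 0.6% × 2/12 = €344.0000
Total = €3,024.3333

€3,024.33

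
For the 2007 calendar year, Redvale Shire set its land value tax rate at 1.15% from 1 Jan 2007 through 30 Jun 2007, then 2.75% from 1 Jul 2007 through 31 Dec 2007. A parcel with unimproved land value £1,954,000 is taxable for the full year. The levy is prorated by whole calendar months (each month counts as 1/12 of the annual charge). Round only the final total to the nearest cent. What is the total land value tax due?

£38,103.00

1 Jan – 30 Jun 2007: 6 months at 1.15% → £1,954,000 × 1.15% × 6/12 = £11,235.5000
1 Jul – 31 Dec 2007: 6 months at 2.75% → £1,954,000 × 2.75% × 6/12 = £26,867.5000
Total = £38,103.0000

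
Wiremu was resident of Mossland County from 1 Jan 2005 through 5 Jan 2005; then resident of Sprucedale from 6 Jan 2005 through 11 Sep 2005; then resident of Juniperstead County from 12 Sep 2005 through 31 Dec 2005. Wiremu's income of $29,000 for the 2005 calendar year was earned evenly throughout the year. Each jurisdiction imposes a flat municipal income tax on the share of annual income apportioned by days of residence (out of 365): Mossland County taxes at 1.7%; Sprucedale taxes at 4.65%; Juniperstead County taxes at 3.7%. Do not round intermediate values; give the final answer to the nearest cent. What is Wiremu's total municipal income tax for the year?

$1,253.00

Mossland County, 1 Jan – 5 Jan 2005: 5 days → $29,000 × 1.7% × 5/365 = $6.7534
Sprucedale, 6 Jan – 11 Sep 2005: 249 days → $29,000 × 4.65% × 249/365 = $919.9356
Juniperstead County, 12 Sep – 31 Dec 2005: 111 days → $29,000 × 3.7% × 111/365 = $326.3096
Total = $1,252.9986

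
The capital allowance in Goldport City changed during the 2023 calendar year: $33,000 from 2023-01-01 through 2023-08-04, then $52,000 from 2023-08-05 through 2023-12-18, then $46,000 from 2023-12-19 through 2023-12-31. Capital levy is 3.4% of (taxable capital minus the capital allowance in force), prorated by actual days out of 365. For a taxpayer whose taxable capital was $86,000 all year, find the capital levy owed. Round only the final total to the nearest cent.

$1,545.56

2023-01-01 to 2023-08-04: 216 days, exemption $33,000 → ($86,000 − $33,000) × 3.4% × 216/365 = $1,066.3890
2023-08-05 to 2023-12-18: 136 days, exemption $52,000 → ($86,000 − $52,000) × 3.4% × 136/365 = $430.7288
2023-12-19 to 2023-12-31: 13 days, exemption $46,000 → ($86,000 − $46,000) × 3.4% × 13/365 = $48.4384
Total = $1,545.5562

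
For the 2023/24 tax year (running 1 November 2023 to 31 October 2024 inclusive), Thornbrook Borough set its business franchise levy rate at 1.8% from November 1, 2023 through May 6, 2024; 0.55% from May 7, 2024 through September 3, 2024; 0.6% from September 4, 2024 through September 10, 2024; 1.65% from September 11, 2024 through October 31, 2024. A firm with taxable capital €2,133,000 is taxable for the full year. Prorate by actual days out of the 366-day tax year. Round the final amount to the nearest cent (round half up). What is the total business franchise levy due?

€28,716.82

November 1, 2023 – May 6, 2024: 188 days at 1.8% → €2,133,000 × 1.8% × 188/366 = €19,721.5082
May 7 – September 3, 2024: 120 days at 0.55% → €2,133,000 × 0.55% × 120/366 = €3,846.3934
September 4 – September 10, 2024: 7 days at 0.6% → €2,133,000 × 0.6% × 7/366 = €244.7705
September 11 – October 31, 2024: 51 days at 1.65% → €2,133,000 × 1.65% × 51/366 = €4,904.1516
Total = €28,716.8238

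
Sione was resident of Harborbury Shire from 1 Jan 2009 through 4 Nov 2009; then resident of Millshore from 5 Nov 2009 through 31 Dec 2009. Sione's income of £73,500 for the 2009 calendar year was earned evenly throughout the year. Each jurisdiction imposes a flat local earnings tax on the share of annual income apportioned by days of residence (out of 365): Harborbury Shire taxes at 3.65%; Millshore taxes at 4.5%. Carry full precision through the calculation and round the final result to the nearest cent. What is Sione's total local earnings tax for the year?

Harborbury Shire, 1 Jan – 4 Nov 2009: 308 days → £73,500 × 3.65% × 308/365 = £2,263.8000
Millshore, 5 Nov – 31 Dec 2009: 57 days → £73,500 × 4.5% × 57/365 = £516.5137
Total = £2,780.3137

£2,780.31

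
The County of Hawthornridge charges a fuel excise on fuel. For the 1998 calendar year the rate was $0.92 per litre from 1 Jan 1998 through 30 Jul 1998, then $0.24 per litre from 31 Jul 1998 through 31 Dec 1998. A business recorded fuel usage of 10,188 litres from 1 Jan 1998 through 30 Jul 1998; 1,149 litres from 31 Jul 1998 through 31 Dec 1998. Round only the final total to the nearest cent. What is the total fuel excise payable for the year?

$9648.72

1 Jan – 30 Jul 1998: 10,188 litres at $0.92/litre → $9372.96
31 Jul – 31 Dec 1998: 1,149 litres at $0.24/litre → $275.76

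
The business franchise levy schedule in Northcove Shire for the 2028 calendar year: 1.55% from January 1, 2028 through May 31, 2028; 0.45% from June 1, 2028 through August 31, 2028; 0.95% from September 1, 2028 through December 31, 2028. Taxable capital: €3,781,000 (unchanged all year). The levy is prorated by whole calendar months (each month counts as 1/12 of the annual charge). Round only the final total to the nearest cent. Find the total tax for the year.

€40,645.75

January 1 – May 31, 2028: 5 months at 1.55% → €3,781,000 × 1.55% × 5/12 = €24,418.9583
June 1 – August 31, 2028: 3 months at 0.45% → €3,781,000 × 0.45% × 3/12 = €4,253.6250
September 1 – December 31, 2028: 4 months at 0.95% → €3,781,000 × 0.95% × 4/12 = €11,973.1667
Total = €40,645.7500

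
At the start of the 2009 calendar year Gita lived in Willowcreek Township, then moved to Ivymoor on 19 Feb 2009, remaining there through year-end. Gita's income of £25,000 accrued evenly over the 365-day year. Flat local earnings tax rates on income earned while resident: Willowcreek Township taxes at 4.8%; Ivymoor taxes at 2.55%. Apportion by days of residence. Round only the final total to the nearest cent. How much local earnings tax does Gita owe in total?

Willowcreek Township, 1 Jan – 18 Feb 2009: 49 days → £25,000 × 4.8% × 49/365 = £161.0959
Ivymoor, 19 Feb – 31 Dec 2009: 316 days → £25,000 × 2.55% × 316/365 = £551.9178
Total = £713.0137

£713.01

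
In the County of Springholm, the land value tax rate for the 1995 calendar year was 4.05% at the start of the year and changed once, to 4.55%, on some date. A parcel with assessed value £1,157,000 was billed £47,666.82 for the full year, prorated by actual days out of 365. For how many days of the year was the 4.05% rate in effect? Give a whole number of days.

314 days

Let d = days at the first rate; then 365 − d days at the second rate.
£1,157,000 × [4.05%·d + 4.55%·(365−d)] / 365 = £47,666.82
Solving gives d = 314, so the new rate took effect on 11 November 1995.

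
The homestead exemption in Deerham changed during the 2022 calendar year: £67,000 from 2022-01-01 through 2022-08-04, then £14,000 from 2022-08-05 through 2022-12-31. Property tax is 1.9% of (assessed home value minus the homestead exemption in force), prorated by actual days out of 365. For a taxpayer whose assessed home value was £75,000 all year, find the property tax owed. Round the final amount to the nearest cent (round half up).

2022-01-01 to 2022-08-04: 216 days, exemption £67,000 → (£75,000 − £67,000) × 1.9% × 216/365 = £89.9507
2022-08-05 to 2022-12-31: 149 days, exemption £14,000 → (£75,000 − £14,000) × 1.9% × 149/365 = £473.1260
Total = £563.0767

£563.08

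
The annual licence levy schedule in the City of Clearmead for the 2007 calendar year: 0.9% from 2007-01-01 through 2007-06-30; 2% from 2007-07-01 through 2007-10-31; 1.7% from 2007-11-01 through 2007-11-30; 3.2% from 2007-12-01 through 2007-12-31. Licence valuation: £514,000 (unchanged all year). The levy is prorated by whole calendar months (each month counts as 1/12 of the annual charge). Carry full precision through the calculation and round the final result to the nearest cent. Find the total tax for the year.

2007-01-01 to 2007-06-30: 6 months at 0.9% → £514,000 × 0.9% × 6/12 = £2,313.0000
2007-07-01 to 2007-10-31: 4 months at 2% → £514,000 × 2% × 4/12 = £3,426.6667
2007-11-01 to 2007-11-30: 1 month at 1.7% → £514,000 × 1.7% × 1/12 = £728.1667
2007-12-01 to 2007-12-31: 1 month at 3.2% → £514,000 × 3.2% × 1/12 = £1,370.6667
Total = £7,838.5000

£7,838.50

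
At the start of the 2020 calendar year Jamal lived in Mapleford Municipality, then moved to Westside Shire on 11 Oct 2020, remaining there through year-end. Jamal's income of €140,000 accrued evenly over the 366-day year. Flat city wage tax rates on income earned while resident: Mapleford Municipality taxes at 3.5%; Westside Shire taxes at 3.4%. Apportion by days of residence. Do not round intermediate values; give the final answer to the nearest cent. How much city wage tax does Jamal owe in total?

Mapleford Municipality, 1 Jan – 10 Oct 2020: 284 days → €140,000 × 3.5% × 284/366 = €3,802.1858
Westside Shire, 11 Oct – 31 Dec 2020: 82 days → €140,000 × 3.4% × 82/366 = €1,066.4481
Total = €4,868.6339

€4,868.63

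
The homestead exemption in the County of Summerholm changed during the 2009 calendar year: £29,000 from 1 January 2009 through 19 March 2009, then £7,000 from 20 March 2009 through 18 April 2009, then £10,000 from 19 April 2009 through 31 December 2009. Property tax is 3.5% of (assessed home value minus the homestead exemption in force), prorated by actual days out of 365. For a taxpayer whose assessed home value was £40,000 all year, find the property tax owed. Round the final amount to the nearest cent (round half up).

£916.52

1 January – 19 March 2009: 78 days, exemption £29,000 → (£40,000 − £29,000) × 3.5% × 78/365 = £82.2740
20 March – 18 April 2009: 30 days, exemption £7,000 → (£40,000 − £7,000) × 3.5% × 30/365 = £94.9315
19 April – 31 December 2009: 257 days, exemption £10,000 → (£40,000 − £10,000) × 3.5% × 257/365 = £739.3151
Total = £916.5205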